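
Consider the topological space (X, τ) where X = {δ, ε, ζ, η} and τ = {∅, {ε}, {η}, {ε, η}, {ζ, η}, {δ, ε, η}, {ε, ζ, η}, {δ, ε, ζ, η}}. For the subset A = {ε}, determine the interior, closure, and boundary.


int(A) = {ε}, cl(A) = {δ, ε}, ∂A = {δ}.

Closed sets in (X, τ) are complements of opens:
  closed(X, τ) = {∅, {δ}, {ζ}, {δ, ε}, {δ, ζ}, {δ, ε, ζ}, {δ, ζ, η}, {δ, ε, ζ, η}}.
int(A) = ⋃ {U ∈ τ : U ⊆ A}. Opens contained in A: ∅, {ε}.
Taking the union of these: int(A) = {ε}.
cl(A) = ⋂ {C closed : A ⊆ C}. Closed sets containing A: {δ, ε}, {δ, ε, ζ}, {δ, ε, ζ, η}.
Intersecting these: cl(A) = {δ, ε}.
∂A = cl(A) ∖ int(A) = {δ, ε} ∖ {ε} = {δ}.


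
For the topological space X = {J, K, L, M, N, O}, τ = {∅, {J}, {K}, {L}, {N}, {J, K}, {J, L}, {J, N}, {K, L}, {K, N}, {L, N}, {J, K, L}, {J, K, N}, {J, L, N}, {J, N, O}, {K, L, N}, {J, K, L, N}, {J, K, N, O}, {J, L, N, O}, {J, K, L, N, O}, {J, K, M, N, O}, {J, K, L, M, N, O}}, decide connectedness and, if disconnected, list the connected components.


(X, τ) is disconnected; components = [{L}, {J, K, M, N, O}].

Find clopen sets (U ∈ τ with X ∖ U ∈ τ):
  U = ∅, X ∖ U = {J, K, L, M, N, O} — both open, so U is clopen.
  U = {L}, X ∖ U = {J, K, M, N, O} — both open, so U is clopen.
  U = {J, K, M, N, O}, X ∖ U = {L} — both open, so U is clopen.
  U = {J, K, L, M, N, O}, X ∖ U = ∅ — both open, so U is clopen.
Nontrivial clopen(s) exist: e.g. {J, K, M, N, O}. So (X, τ) is disconnected.
Compute connected components by grouping points that agree on all clopens:
  component: {L}
  component: {J, K, M, N, O}


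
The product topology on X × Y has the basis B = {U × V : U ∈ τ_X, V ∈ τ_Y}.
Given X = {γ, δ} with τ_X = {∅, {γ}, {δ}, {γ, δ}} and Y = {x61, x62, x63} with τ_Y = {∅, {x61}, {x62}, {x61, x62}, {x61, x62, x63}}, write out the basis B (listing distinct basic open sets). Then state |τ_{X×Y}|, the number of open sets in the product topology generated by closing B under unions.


Basis B = {∅ × ∅, {γ} × {x61}, {γ} × {x62}, {δ} × {x61}, {δ} × {x62}, {γ} × {x61, x62}, {γ, δ} × {x61}, {γ, δ} × {x62}, {δ} × {x61, x62}, {γ} × {x61, x62, x63}, {δ} × {x61, x62, x63}, {γ, δ} × {x61, x62}, {γ, δ} × {x61, x62, x63}}; |τ_{X×Y}| = 25.

Enumerate products U × V with U ∈ τ_X, V ∈ τ_Y (deduplicated):
  ∅ × ∅ = {} (∅)
  {γ} × {x61} = {(γ,x61)}
  {γ} × {x62} = {(γ,x62)}
  {δ} × {x61} = {(δ,x61)}
  {δ} × {x62} = {(δ,x62)}
  {γ} × {x61, x62} = {(γ,x61), (γ,x62)}
  {γ, δ} × {x61} = {(γ,x61), (δ,x61)}
  {γ, δ} × {x62} = {(γ,x62), (δ,x62)}
  {δ} × {x61, x62} = {(δ,x61), (δ,x62)}
  {γ} × {x61, x62, x63} = {(γ,x61), (γ,x62), (γ,x63)}
  {δ} × {x61, x62, x63} = {(δ,x61), (δ,x62), (δ,x63)}
  {γ, δ} × {x61, x62} = {(γ,x61), (γ,x62), (δ,x61), (δ,x62)}
  {γ, δ} × {x61, x62, x63} = {(γ,x61), (γ,x62), (γ,x63), (δ,x61), (δ,x62), (δ,x63)}
These 13 distinct sets form the basis B.
Close under arbitrary unions to get τ_{X×Y}; counting gives |τ_{X×Y}| = 25.


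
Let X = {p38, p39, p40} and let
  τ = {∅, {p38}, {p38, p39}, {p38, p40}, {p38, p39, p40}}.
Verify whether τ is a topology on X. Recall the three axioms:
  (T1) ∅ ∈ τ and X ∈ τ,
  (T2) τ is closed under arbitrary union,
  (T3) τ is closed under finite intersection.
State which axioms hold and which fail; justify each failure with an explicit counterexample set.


τ IS a topology on X.

Axiom (T1): ∅ ∈ τ? Yes; X ∈ τ? Yes.
Axiom (T2/T3): check pairwise unions and intersections of members of τ.
All pairwise intersections and unions checked — each lies in τ. Therefore τ satisfies (T1), (T2), (T3): it IS a topology on X.


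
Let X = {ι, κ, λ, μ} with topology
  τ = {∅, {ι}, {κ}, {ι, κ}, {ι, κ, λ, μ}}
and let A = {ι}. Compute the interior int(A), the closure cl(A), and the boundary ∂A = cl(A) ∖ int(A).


int(A) = {ι}, cl(A) = {ι, λ, μ}, ∂A = {λ, μ}.

Closed sets in (X, τ) are complements of opens:
  closed(X, τ) = {∅, {λ, μ}, {ι, λ, μ}, {κ, λ, μ}, {ι, κ, λ, μ}}.
int(A) = ⋃ {U ∈ τ : U ⊆ A}. Opens contained in A: ∅, {ι}.
Taking the union of these: int(A) = {ι}.
cl(A) = ⋂ {C closed : A ⊆ C}. Closed sets containing A: {ι, λ, μ}, {ι, κ, λ, μ}.
Intersecting these: cl(A) = {ι, λ, μ}.
∂A = cl(A) ∖ int(A) = {ι, λ, μ} ∖ {ι} = {λ, μ}.


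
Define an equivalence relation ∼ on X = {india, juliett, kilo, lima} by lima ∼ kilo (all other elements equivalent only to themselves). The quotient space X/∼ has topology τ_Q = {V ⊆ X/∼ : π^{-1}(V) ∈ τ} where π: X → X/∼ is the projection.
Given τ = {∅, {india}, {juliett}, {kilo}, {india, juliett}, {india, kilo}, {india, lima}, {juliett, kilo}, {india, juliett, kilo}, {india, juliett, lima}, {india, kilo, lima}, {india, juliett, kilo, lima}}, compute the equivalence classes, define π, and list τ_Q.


X/∼ = {[india], [juliett], [kilo=lima]}; |τ_Q| = 6.

Equivalence classes: [india], [juliett], [kilo=lima].
Quotient map π: X → X/∼ sends india ↦ [india], juliett ↦ [juliett], kilo ↦ [kilo=lima], lima ↦ [kilo=lima].
For each subset V ⊆ X/∼, compute π^{-1}(V) ⊆ X and check whether π^{-1}(V) ∈ τ. V is open in τ_Q iff π^{-1}(V) ∈ τ.
  V = {}: π^{-1}(V) = ∅ ∈ τ ✓.
  V = {[india]}: π^{-1}(V) = {india} ∈ τ ✓.
  V = {[juliett]}: π^{-1}(V) = {juliett} ∈ τ ✓.
  V = {[india], [juliett]}: π^{-1}(V) = {india, juliett} ∈ τ ✓.
  V = {[kilo=lima]}: π^{-1}(V) = {kilo, lima} ∉ τ ✗.
  V = {[india], [kilo=lima]}: π^{-1}(V) = {india, kilo, lima} ∈ τ ✓.
  V = {[juliett], [kilo=lima]}: π^{-1}(V) = {juliett, kilo, lima} ∉ τ ✗.
  V = {[india], [juliett], [kilo=lima]}: π^{-1}(V) = {india, juliett, kilo, lima} ∈ τ ✓.
Open sets in the quotient: τ_Q = {{}, {[india]}, {[juliett]}, {[india], [juliett]}, {[india], [kilo=lima]}, {[india], [juliett], [kilo=lima]}} (6 elements).


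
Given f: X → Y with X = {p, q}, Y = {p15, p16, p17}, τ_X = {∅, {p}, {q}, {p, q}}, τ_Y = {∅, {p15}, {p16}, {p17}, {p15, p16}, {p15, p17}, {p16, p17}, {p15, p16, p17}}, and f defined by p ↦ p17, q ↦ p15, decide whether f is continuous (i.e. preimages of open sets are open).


f IS continuous.

Compute f^{-1}(U) for each U ∈ τ_Y:
  U = ∅: f^{-1}(U) = ∅ ∈ τ_X ✓.
  U = {p15}: f^{-1}(U) = {q} ∈ τ_X ✓.
  U = {p16}: f^{-1}(U) = ∅ ∈ τ_X ✓.
  U = {p17}: f^{-1}(U) = {p} ∈ τ_X ✓.
  U = {p15, p16}: f^{-1}(U) = {q} ∈ τ_X ✓.
  U = {p15, p17}: f^{-1}(U) = {p, q} ∈ τ_X ✓.
  U = {p16, p17}: f^{-1}(U) = {p} ∈ τ_X ✓.
  U = {p15, p16, p17}: f^{-1}(U) = {p, q} ∈ τ_X ✓.
Every preimage lies in τ_X, so f IS continuous.


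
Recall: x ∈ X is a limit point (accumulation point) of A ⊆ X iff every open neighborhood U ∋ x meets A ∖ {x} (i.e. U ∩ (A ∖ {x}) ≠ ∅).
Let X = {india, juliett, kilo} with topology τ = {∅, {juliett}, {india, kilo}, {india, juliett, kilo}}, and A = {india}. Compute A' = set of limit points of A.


A' = {kilo}

For each x ∈ X, list the open sets U ∈ τ with x ∈ U, then check whether U ∩ (A ∖ {x}) ≠ ∅ for every such U.
  x = india: open {india, kilo} ∋ x has {india, kilo} ∩ (A ∖ {india}) = ∅, so x is NOT a limit point.
  x = juliett: open {juliett} ∋ x has {juliett} ∩ (A ∖ {juliett}) = ∅, so x is NOT a limit point.
  x = kilo: opens ∋ x are {india, kilo}, {india, juliett, kilo}; each meets A ∖ {kilo}, so x IS a limit point.
Collecting: A' = {kilo}.


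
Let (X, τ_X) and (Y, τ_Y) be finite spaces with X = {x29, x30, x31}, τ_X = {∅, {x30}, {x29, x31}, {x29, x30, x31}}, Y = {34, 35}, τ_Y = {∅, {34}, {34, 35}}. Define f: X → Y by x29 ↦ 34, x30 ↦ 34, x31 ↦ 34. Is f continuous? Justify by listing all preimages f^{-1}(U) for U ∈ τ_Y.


f IS continuous.

Compute f^{-1}(U) for each U ∈ τ_Y:
  U = ∅: f^{-1}(U) = ∅ ∈ τ_X ✓.
  U = {34}: f^{-1}(U) = {x29, x30, x31} ∈ τ_X ✓.
  U = {34, 35}: f^{-1}(U) = {x29, x30, x31} ∈ τ_X ✓.
Every preimage lies in τ_X, so f IS continuous.


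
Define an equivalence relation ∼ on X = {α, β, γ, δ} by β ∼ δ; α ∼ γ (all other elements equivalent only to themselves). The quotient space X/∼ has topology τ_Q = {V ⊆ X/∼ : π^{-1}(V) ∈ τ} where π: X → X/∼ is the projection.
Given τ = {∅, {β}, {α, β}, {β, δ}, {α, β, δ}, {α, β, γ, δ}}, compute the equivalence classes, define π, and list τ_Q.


X/∼ = {[α=γ], [β=δ]}; |τ_Q| = 3.

Equivalence classes: [α=γ], [β=δ].
Quotient map π: X → X/∼ sends α ↦ [α=γ], β ↦ [β=δ], γ ↦ [α=γ], δ ↦ [β=δ].
For each subset V ⊆ X/∼, compute π^{-1}(V) ⊆ X and check whether π^{-1}(V) ∈ τ. V is open in τ_Q iff π^{-1}(V) ∈ τ.
  V = {}: π^{-1}(V) = ∅ ∈ τ ✓.
  V = {[α=γ]}: π^{-1}(V) = {α, γ} ∉ τ ✗.
  V = {[β=δ]}: π^{-1}(V) = {β, δ} ∈ τ ✓.
  V = {[α=γ], [β=δ]}: π^{-1}(V) = {α, β, γ, δ} ∈ τ ✓.
Open sets in the quotient: τ_Q = {{}, {[β=δ]}, {[α=γ], [β=δ]}} (3 elements).


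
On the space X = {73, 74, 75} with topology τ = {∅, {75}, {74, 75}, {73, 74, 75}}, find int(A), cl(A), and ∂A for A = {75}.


int(A) = {75}, cl(A) = {73, 74, 75}, ∂A = {73, 74}.

Closed sets in (X, τ) are complements of opens:
  closed(X, τ) = {∅, {73}, {73, 74}, {73, 74, 75}}.
int(A) = ⋃ {U ∈ τ : U ⊆ A}. Opens contained in A: ∅, {75}.
Taking the union of these: int(A) = {75}.
cl(A) = ⋂ {C closed : A ⊆ C}. Closed sets containing A: {73, 74, 75}.
Intersecting these: cl(A) = {73, 74, 75}.
∂A = cl(A) ∖ int(A) = {73, 74, 75} ∖ {75} = {73, 74}.


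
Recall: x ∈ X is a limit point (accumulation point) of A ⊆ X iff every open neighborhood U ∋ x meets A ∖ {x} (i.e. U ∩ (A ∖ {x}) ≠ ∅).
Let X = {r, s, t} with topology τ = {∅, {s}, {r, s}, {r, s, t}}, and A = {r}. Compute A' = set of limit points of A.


A' = {t}

For each x ∈ X, list the open sets U ∈ τ with x ∈ U, then check whether U ∩ (A ∖ {x}) ≠ ∅ for every such U.
  x = r: open {r, s} ∋ x has {r, s} ∩ (A ∖ {r}) = ∅, so x is NOT a limit point.
  x = s: open {s} ∋ x has {s} ∩ (A ∖ {s}) = ∅, so x is NOT a limit point.
  x = t: opens ∋ x are {r, s, t}; each meets A ∖ {t}, so x IS a limit point.
Collecting: A' = {t}.


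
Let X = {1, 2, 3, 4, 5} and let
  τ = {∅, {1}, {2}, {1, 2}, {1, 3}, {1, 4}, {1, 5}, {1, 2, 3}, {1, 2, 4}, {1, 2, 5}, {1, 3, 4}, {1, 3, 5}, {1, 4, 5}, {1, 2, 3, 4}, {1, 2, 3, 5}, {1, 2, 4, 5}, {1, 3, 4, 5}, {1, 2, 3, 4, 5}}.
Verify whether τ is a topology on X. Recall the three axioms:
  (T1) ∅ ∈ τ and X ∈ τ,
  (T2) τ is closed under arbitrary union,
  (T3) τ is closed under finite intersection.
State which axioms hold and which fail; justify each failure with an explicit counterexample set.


τ IS a topology on X.

Axiom (T1): ∅ ∈ τ? Yes; X ∈ τ? Yes.
Axiom (T2/T3): check pairwise unions and intersections of members of τ.
All pairwise intersections and unions checked — each lies in τ. Therefore τ satisfies (T1), (T2), (T3): it IS a topology on X.


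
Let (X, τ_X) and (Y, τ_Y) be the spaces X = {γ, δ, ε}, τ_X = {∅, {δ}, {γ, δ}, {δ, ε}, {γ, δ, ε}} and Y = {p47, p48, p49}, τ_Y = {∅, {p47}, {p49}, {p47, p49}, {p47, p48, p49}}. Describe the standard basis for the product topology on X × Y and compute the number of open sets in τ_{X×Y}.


Basis B = {∅ × ∅, {δ} × {p47}, {δ} × {p49}, {γ, δ} × {p47}, {γ, δ} × {p49}, {δ} × {p47, p49}, {δ, ε} × {p47}, {δ, ε} × {p49}, {γ, δ, ε} × {p47}, {γ, δ, ε} × {p49}, {δ} × {p47, p48, p49}, {γ, δ} × {p47, p49}, {δ, ε} × {p47, p49}, {γ, δ} × {p47, p48, p49}, {γ, δ, ε} × {p47, p49}, {δ, ε} × {p47, p48, p49}, {γ, δ, ε} × {p47, p48, p49}}; |τ_{X×Y}| = 50.

Enumerate products U × V with U ∈ τ_X, V ∈ τ_Y (deduplicated):
  ∅ × ∅ = {} (∅)
  {δ} × {p47} = {(δ,p47)}
  {δ} × {p49} = {(δ,p49)}
  {γ, δ} × {p47} = {(γ,p47), (δ,p47)}
  {γ, δ} × {p49} = {(γ,p49), (δ,p49)}
  {δ} × {p47, p49} = {(δ,p47), (δ,p49)}
  {δ, ε} × {p47} = {(δ,p47), (ε,p47)}
  {δ, ε} × {p49} = {(δ,p49), (ε,p49)}
  {γ, δ, ε} × {p47} = {(γ,p47), (δ,p47), (ε,p47)}
  {γ, δ, ε} × {p49} = {(γ,p49), (δ,p49), (ε,p49)}
  {δ} × {p47, p48, p49} = {(δ,p47), (δ,p48), (δ,p49)}
  {γ, δ} × {p47, p49} = {(γ,p47), (γ,p49), (δ,p47), (δ,p49)}
  {δ, ε} × {p47, p49} = {(δ,p47), (δ,p49), (ε,p47), (ε,p49)}
  {γ, δ} × {p47, p48, p49} = {(γ,p47), (γ,p48), (γ,p49), (δ,p47), (δ,p48), (δ,p49)}
  {γ, δ, ε} × {p47, p49} = {(γ,p47), (γ,p49), (δ,p47), (δ,p49), (ε,p47), (ε,p49)}
  {δ, ε} × {p47, p48, p49} = {(δ,p47), (δ,p48), (δ,p49), (ε,p47), (ε,p48), (ε,p49)}
  {γ, δ, ε} × {p47, p48, p49} = {(γ,p47), (γ,p48), (γ,p49), (δ,p47), (δ,p48), (δ,p49), (ε,p47), (ε,p48), (ε,p49)}
These 17 distinct sets form the basis B.
Close under arbitrary unions to get τ_{X×Y}; counting gives |τ_{X×Y}| = 50.


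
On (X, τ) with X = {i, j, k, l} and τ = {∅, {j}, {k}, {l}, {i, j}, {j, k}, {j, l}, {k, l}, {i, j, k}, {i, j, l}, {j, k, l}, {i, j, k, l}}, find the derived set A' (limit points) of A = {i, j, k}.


A' = {i}

For each x ∈ X, list the open sets U ∈ τ with x ∈ U, then check whether U ∩ (A ∖ {x}) ≠ ∅ for every such U.
  x = i: opens ∋ x are {i, j}, {i, j, k}, {i, j, l}, {i, j, k, l}; each meets A ∖ {i}, so x IS a limit point.
  x = j: open {j} ∋ x has {j} ∩ (A ∖ {j}) = ∅, so x is NOT a limit point.
  x = k: open {k} ∋ x has {k} ∩ (A ∖ {k}) = ∅, so x is NOT a limit point.
  x = l: open {l} ∋ x has {l} ∩ (A ∖ {l}) = ∅, so x is NOT a limit point.
Collecting: A' = {i}.


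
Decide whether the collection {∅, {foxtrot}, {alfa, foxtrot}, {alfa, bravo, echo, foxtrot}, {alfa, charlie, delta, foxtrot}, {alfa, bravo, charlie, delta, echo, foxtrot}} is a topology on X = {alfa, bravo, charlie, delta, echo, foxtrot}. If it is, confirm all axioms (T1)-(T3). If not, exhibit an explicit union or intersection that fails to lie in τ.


τ IS a topology on X.

Axiom (T1): ∅ ∈ τ? Yes; X ∈ τ? Yes.
Axiom (T2/T3): check pairwise unions and intersections of members of τ.
All pairwise intersections and unions checked — each lies in τ. Therefore τ satisfies (T1), (T2), (T3): it IS a topology on X.


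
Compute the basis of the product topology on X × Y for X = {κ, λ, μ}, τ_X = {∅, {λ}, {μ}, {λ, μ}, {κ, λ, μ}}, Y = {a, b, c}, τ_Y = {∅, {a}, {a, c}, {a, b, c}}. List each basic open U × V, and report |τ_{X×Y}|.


Basis B = {∅ × ∅, {λ} × {a}, {μ} × {a}, {λ} × {a, c}, {λ, μ} × {a}, {μ} × {a, c}, {κ, λ, μ} × {a}, {λ} × {a, b, c}, {μ} × {a, b, c}, {λ, μ} × {a, c}, {κ, λ, μ} × {a, c}, {λ, μ} × {a, b, c}, {κ, λ, μ} × {a, b, c}}; |τ_{X×Y}| = 30.

Enumerate products U × V with U ∈ τ_X, V ∈ τ_Y (deduplicated):
  ∅ × ∅ = {} (∅)
  {λ} × {a} = {(λ,a)}
  {μ} × {a} = {(μ,a)}
  {λ} × {a, c} = {(λ,a), (λ,c)}
  {λ, μ} × {a} = {(λ,a), (μ,a)}
  {μ} × {a, c} = {(μ,a), (μ,c)}
  {κ, λ, μ} × {a} = {(κ,a), (λ,a), (μ,a)}
  {λ} × {a, b, c} = {(λ,a), (λ,b), (λ,c)}
  {μ} × {a, b, c} = {(μ,a), (μ,b), (μ,c)}
  {λ, μ} × {a, c} = {(λ,a), (λ,c), (μ,a), (μ,c)}
  {κ, λ, μ} × {a, c} = {(κ,a), (κ,c), (λ,a), (λ,c), (μ,a), (μ,c)}
  {λ, μ} × {a, b, c} = {(λ,a), (λ,b), (λ,c), (μ,a), (μ,b), (μ,c)}
  {κ, λ, μ} × {a, b, c} = {(κ,a), (κ,b), (κ,c), (λ,a), (λ,b), (λ,c), (μ,a), (μ,b), (μ,c)}
These 13 distinct sets form the basis B.
Close under arbitrary unions to get τ_{X×Y}; counting gives |τ_{X×Y}| = 30.


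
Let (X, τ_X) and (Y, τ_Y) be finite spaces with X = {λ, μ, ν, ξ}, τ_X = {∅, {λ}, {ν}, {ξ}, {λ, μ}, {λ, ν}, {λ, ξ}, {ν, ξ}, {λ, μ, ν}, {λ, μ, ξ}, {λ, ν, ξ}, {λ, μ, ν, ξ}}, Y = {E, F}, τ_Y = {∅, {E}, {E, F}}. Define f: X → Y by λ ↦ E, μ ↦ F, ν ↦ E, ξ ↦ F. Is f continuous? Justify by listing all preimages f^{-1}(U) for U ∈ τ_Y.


f IS continuous.

Compute f^{-1}(U) for each U ∈ τ_Y:
  U = ∅: f^{-1}(U) = ∅ ∈ τ_X ✓.
  U = {E}: f^{-1}(U) = {λ, ν} ∈ τ_X ✓.
  U = {E, F}: f^{-1}(U) = {λ, μ, ν, ξ} ∈ τ_X ✓.
Every preimage lies in τ_X, so f IS continuous.


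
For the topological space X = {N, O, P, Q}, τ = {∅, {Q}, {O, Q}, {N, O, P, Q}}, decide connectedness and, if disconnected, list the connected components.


(X, τ) is connected.

Find clopen sets (U ∈ τ with X ∖ U ∈ τ):
  U = ∅, X ∖ U = {N, O, P, Q} — both open, so U is clopen.
  U = {N, O, P, Q}, X ∖ U = ∅ — both open, so U is clopen.
Only trivial clopens (∅ and X) exist, so (X, τ) is connected.
Compute connected components by grouping points that agree on all clopens:
  component: {N, O, P, Q}


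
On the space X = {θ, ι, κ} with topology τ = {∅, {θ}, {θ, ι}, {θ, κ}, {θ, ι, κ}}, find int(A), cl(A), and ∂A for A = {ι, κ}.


int(A) = ∅, cl(A) = {ι, κ}, ∂A = {ι, κ}.

Closed sets in (X, τ) are complements of opens:
  closed(X, τ) = {∅, {ι}, {κ}, {ι, κ}, {θ, ι, κ}}.
int(A) = ⋃ {U ∈ τ : U ⊆ A}. Opens contained in A: ∅.
Taking the union of these: int(A) = ∅.
cl(A) = ⋂ {C closed : A ⊆ C}. Closed sets containing A: {ι, κ}, {θ, ι, κ}.
Intersecting these: cl(A) = {ι, κ}.
∂A = cl(A) ∖ int(A) = {ι, κ} ∖ ∅ = {ι, κ}.


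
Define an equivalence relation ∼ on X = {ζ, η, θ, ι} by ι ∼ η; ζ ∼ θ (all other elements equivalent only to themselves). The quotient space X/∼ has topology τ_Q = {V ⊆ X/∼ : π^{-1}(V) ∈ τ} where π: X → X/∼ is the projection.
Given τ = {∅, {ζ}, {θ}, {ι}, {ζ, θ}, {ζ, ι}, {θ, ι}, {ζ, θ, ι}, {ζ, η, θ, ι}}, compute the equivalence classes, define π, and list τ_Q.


X/∼ = {[ζ=θ], [η=ι]}; |τ_Q| = 3.

Equivalence classes: [ζ=θ], [η=ι].
Quotient map π: X → X/∼ sends ζ ↦ [ζ=θ], η ↦ [η=ι], θ ↦ [ζ=θ], ι ↦ [η=ι].
For each subset V ⊆ X/∼, compute π^{-1}(V) ⊆ X and check whether π^{-1}(V) ∈ τ. V is open in τ_Q iff π^{-1}(V) ∈ τ.
  V = {}: π^{-1}(V) = ∅ ∈ τ ✓.
  V = {[ζ=θ]}: π^{-1}(V) = {ζ, θ} ∈ τ ✓.
  V = {[η=ι]}: π^{-1}(V) = {η, ι} ∉ τ ✗.
  V = {[ζ=θ], [η=ι]}: π^{-1}(V) = {ζ, η, θ, ι} ∈ τ ✓.
Open sets in the quotient: τ_Q = {{}, {[ζ=θ]}, {[ζ=θ], [η=ι]}} (3 elements).


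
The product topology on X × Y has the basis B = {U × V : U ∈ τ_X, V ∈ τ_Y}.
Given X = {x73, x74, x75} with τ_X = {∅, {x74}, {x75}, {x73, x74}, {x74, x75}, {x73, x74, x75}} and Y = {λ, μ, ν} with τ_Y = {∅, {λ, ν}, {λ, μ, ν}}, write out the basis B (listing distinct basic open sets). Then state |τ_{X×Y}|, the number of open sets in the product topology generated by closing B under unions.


Basis B = {∅ × ∅, {x74} × {λ, ν}, {x75} × {λ, ν}, {x74} × {λ, μ, ν}, {x75} × {λ, μ, ν}, {x73, x74} × {λ, ν}, {x74, x75} × {λ, ν}, {x73, x74} × {λ, μ, ν}, {x73, x74, x75} × {λ, ν}, {x74, x75} × {λ, μ, ν}, {x73, x74, x75} × {λ, μ, ν}}; |τ_{X×Y}| = 18.

Enumerate products U × V with U ∈ τ_X, V ∈ τ_Y (deduplicated):
  ∅ × ∅ = {} (∅)
  {x74} × {λ, ν} = {(x74,λ), (x74,ν)}
  {x75} × {λ, ν} = {(x75,λ), (x75,ν)}
  {x74} × {λ, μ, ν} = {(x74,λ), (x74,μ), (x74,ν)}
  {x75} × {λ, μ, ν} = {(x75,λ), (x75,μ), (x75,ν)}
  {x73, x74} × {λ, ν} = {(x73,λ), (x73,ν), (x74,λ), (x74,ν)}
  {x74, x75} × {λ, ν} = {(x74,λ), (x74,ν), (x75,λ), (x75,ν)}
  {x73, x74} × {λ, μ, ν} = {(x73,λ), (x73,μ), (x73,ν), (x74,λ), (x74,μ), (x74,ν)}
  {x73, x74, x75} × {λ, ν} = {(x73,λ), (x73,ν), (x74,λ), (x74,ν), (x75,λ), (x75,ν)}
  {x74, x75} × {λ, μ, ν} = {(x74,λ), (x74,μ), (x74,ν), (x75,λ), (x75,μ), (x75,ν)}
  {x73, x74, x75} × {λ, μ, ν} = {(x73,λ), (x73,μ), (x73,ν), (x74,λ), (x74,μ), (x74,ν), (x75,λ), (x75,μ), (x75,ν)}
These 11 distinct sets form the basis B.
Close under arbitrary unions to get τ_{X×Y}; counting gives |τ_{X×Y}| = 18.


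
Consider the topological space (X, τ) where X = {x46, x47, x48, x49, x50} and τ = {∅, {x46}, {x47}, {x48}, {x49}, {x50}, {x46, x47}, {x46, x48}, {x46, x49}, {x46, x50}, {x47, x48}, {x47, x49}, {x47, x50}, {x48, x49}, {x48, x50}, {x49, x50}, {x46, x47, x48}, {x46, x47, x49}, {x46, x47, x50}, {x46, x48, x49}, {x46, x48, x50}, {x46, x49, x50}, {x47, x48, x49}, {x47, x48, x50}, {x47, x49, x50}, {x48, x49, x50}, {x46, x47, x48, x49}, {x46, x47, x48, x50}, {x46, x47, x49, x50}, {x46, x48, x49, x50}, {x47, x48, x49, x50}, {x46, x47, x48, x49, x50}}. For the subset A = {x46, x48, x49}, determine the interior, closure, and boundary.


int(A) = {x46, x48, x49}, cl(A) = {x46, x48, x49}, ∂A = ∅.

Closed sets in (X, τ) are complements of opens:
  closed(X, τ) = {∅, {x46}, {x47}, {x48}, {x49}, {x50}, {x46, x47}, {x46, x48}, {x46, x49}, {x46, x50}, {x47, x48}, {x47, x49}, {x47, x50}, {x48, x49}, {x48, x50}, {x49, x50}, {x46, x47, x48}, {x46, x47, x49}, {x46, x47, x50}, {x46, x48, x49}, {x46, x48, x50}, {x46, x49, x50}, {x47, x48, x49}, {x47, x48, x50}, {x47, x49, x50}, {x48, x49, x50}, {x46, x47, x48, x49}, {x46, x47, x48, x50}, {x46, x47, x49, x50}, {x46, x48, x49, x50}, {x47, x48, x49, x50}, {x46, x47, x48, x49, x50}}.
int(A) = ⋃ {U ∈ τ : U ⊆ A}. Opens contained in A: ∅, {x46}, {x48}, {x49}, {x46, x48}, {x46, x49}, {x48, x49}, {x46, x48, x49}.
Taking the union of these: int(A) = {x46, x48, x49}.
cl(A) = ⋂ {C closed : A ⊆ C}. Closed sets containing A: {x46, x48, x49}, {x46, x47, x48, x49}, {x46, x48, x49, x50}, {x46, x47, x48, x49, x50}.
Intersecting these: cl(A) = {x46, x48, x49}.
∂A = cl(A) ∖ int(A) = {x46, x48, x49} ∖ {x46, x48, x49} = ∅.


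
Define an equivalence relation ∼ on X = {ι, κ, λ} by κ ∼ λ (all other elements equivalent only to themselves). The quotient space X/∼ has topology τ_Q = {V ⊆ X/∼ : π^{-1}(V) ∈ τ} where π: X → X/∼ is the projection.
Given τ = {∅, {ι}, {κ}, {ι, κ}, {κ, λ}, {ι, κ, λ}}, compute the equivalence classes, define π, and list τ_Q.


X/∼ = {[ι], [κ=λ]}; |τ_Q| = 4.

Equivalence classes: [ι], [κ=λ].
Quotient map π: X → X/∼ sends ι ↦ [ι], κ ↦ [κ=λ], λ ↦ [κ=λ].
For each subset V ⊆ X/∼, compute π^{-1}(V) ⊆ X and check whether π^{-1}(V) ∈ τ. V is open in τ_Q iff π^{-1}(V) ∈ τ.
  V = {}: π^{-1}(V) = ∅ ∈ τ ✓.
  V = {[ι]}: π^{-1}(V) = {ι} ∈ τ ✓.
  V = {[κ=λ]}: π^{-1}(V) = {κ, λ} ∈ τ ✓.
  V = {[ι], [κ=λ]}: π^{-1}(V) = {ι, κ, λ} ∈ τ ✓.
Open sets in the quotient: τ_Q = {{}, {[ι]}, {[κ=λ]}, {[ι], [κ=λ]}} (4 elements).


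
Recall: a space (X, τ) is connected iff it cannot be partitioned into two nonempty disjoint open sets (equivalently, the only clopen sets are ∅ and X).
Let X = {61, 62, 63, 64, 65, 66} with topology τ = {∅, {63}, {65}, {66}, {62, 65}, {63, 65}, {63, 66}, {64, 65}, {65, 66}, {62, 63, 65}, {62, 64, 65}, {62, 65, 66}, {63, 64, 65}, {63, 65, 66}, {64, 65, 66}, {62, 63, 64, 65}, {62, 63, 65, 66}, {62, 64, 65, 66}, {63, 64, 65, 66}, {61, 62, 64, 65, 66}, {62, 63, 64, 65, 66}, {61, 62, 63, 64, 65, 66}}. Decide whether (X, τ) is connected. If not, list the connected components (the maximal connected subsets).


(X, τ) is disconnected; components = [{63}, {61, 62, 64, 65, 66}].

Find clopen sets (U ∈ τ with X ∖ U ∈ τ):
  U = ∅, X ∖ U = {61, 62, 63, 64, 65, 66} — both open, so U is clopen.
  U = {63}, X ∖ U = {61, 62, 64, 65, 66} — both open, so U is clopen.
  U = {61, 62, 64, 65, 66}, X ∖ U = {63} — both open, so U is clopen.
  U = {61, 62, 63, 64, 65, 66}, X ∖ U = ∅ — both open, so U is clopen.
Nontrivial clopen(s) exist: e.g. {63}. So (X, τ) is disconnected.
Compute connected components by grouping points that agree on all clopens:
  component: {63}
  component: {61, 62, 64, 65, 66}


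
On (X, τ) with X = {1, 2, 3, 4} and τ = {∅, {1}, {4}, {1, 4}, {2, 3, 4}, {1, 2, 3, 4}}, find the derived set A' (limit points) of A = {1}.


A' = ∅

For each x ∈ X, list the open sets U ∈ τ with x ∈ U, then check whether U ∩ (A ∖ {x}) ≠ ∅ for every such U.
  x = 1: open {1} ∋ x has {1} ∩ (A ∖ {1}) = ∅, so x is NOT a limit point.
  x = 2: open {2, 3, 4} ∋ x has {2, 3, 4} ∩ (A ∖ {2}) = ∅, so x is NOT a limit point.
  x = 3: open {2, 3, 4} ∋ x has {2, 3, 4} ∩ (A ∖ {3}) = ∅, so x is NOT a limit point.
  x = 4: open {4} ∋ x has {4} ∩ (A ∖ {4}) = ∅, so x is NOT a limit point.
Collecting: A' = ∅.


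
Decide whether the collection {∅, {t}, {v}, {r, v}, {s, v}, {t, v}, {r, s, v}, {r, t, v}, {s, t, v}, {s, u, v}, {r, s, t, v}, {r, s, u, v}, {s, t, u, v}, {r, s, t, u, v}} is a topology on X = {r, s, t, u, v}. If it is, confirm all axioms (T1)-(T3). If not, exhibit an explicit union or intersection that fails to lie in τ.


τ IS a topology on X.

Axiom (T1): ∅ ∈ τ? Yes; X ∈ τ? Yes.
Axiom (T2/T3): check pairwise unions and intersections of members of τ.
All pairwise intersections and unions checked — each lies in τ. Therefore τ satisfies (T1), (T2), (T3): it IS a topology on X.


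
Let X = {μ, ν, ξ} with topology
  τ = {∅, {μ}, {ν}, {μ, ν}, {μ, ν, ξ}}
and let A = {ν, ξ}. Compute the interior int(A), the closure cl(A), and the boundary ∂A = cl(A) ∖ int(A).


int(A) = {ν}, cl(A) = {ν, ξ}, ∂A = {ξ}.

Closed sets in (X, τ) are complements of opens:
  closed(X, τ) = {∅, {ξ}, {μ, ξ}, {ν, ξ}, {μ, ν, ξ}}.
int(A) = ⋃ {U ∈ τ : U ⊆ A}. Opens contained in A: ∅, {ν}.
Taking the union of these: int(A) = {ν}.
cl(A) = ⋂ {C closed : A ⊆ C}. Closed sets containing A: {ν, ξ}, {μ, ν, ξ}.
Intersecting these: cl(A) = {ν, ξ}.
∂A = cl(A) ∖ int(A) = {ν, ξ} ∖ {ν} = {ξ}.


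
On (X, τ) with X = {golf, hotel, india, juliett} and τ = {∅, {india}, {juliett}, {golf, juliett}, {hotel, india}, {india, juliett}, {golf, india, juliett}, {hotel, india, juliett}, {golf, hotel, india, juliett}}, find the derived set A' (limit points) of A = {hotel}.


A' = ∅

For each x ∈ X, list the open sets U ∈ τ with x ∈ U, then check whether U ∩ (A ∖ {x}) ≠ ∅ for every such U.
  x = golf: open {golf, juliett} ∋ x has {golf, juliett} ∩ (A ∖ {golf}) = ∅, so x is NOT a limit point.
  x = hotel: open {hotel, india} ∋ x has {hotel, india} ∩ (A ∖ {hotel}) = ∅, so x is NOT a limit point.
  x = india: open {india} ∋ x has {india} ∩ (A ∖ {india}) = ∅, so x is NOT a limit point.
  x = juliett: open {juliett} ∋ x has {juliett} ∩ (A ∖ {juliett}) = ∅, so x is NOT a limit point.
Collecting: A' = ∅.


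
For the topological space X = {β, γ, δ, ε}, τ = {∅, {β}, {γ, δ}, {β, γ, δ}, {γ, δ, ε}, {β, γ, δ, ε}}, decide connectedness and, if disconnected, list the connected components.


(X, τ) is disconnected; components = [{β}, {γ, δ, ε}].

Find clopen sets (U ∈ τ with X ∖ U ∈ τ):
  U = ∅, X ∖ U = {β, γ, δ, ε} — both open, so U is clopen.
  U = {β}, X ∖ U = {γ, δ, ε} — both open, so U is clopen.
  U = {γ, δ, ε}, X ∖ U = {β} — both open, so U is clopen.
  U = {β, γ, δ, ε}, X ∖ U = ∅ — both open, so U is clopen.
Nontrivial clopen(s) exist: e.g. {γ, δ, ε}. So (X, τ) is disconnected.
Compute connected components by grouping points that agree on all clopens:
  component: {β}
  component: {γ, δ, ε}


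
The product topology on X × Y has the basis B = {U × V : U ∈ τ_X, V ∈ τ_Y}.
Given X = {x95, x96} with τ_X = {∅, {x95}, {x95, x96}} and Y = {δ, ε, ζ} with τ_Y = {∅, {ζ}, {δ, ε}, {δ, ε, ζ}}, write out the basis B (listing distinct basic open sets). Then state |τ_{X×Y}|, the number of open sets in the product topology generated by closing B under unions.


Basis B = {∅ × ∅, {x95} × {ζ}, {x95} × {δ, ε}, {x95, x96} × {ζ}, {x95} × {δ, ε, ζ}, {x95, x96} × {δ, ε}, {x95, x96} × {δ, ε, ζ}}; |τ_{X×Y}| = 9.

Enumerate products U × V with U ∈ τ_X, V ∈ τ_Y (deduplicated):
  ∅ × ∅ = {} (∅)
  {x95} × {ζ} = {(x95,ζ)}
  {x95} × {δ, ε} = {(x95,δ), (x95,ε)}
  {x95, x96} × {ζ} = {(x95,ζ), (x96,ζ)}
  {x95} × {δ, ε, ζ} = {(x95,δ), (x95,ε), (x95,ζ)}
  {x95, x96} × {δ, ε} = {(x95,δ), (x95,ε), (x96,δ), (x96,ε)}
  {x95, x96} × {δ, ε, ζ} = {(x95,δ), (x95,ε), (x95,ζ), (x96,δ), (x96,ε), (x96,ζ)}
These 7 distinct sets form the basis B.
Close under arbitrary unions to get τ_{X×Y}; counting gives |τ_{X×Y}| = 9.


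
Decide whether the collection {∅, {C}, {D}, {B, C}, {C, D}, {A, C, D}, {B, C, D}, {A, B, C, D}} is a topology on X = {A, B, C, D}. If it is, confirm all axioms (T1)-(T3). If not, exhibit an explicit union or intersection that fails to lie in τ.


τ IS a topology on X.

Axiom (T1): ∅ ∈ τ? Yes; X ∈ τ? Yes.
Axiom (T2/T3): check pairwise unions and intersections of members of τ.
All pairwise intersections and unions checked — each lies in τ. Therefore τ satisfies (T1), (T2), (T3): it IS a topology on X.


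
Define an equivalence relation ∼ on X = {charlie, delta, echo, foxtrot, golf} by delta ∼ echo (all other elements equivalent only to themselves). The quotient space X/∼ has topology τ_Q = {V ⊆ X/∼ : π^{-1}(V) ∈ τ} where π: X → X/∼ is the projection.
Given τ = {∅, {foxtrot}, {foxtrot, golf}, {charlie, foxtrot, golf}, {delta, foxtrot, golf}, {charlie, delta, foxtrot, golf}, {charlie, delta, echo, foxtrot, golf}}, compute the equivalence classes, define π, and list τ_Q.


X/∼ = {[charlie], [delta=echo], [foxtrot], [golf]}; |τ_Q| = 5.

Equivalence classes: [charlie], [delta=echo], [foxtrot], [golf].
Quotient map π: X → X/∼ sends charlie ↦ [charlie], delta ↦ [delta=echo], echo ↦ [delta=echo], foxtrot ↦ [foxtrot], golf ↦ [golf].
For each subset V ⊆ X/∼, compute π^{-1}(V) ⊆ X and check whether π^{-1}(V) ∈ τ. V is open in τ_Q iff π^{-1}(V) ∈ τ.
  V = {}: π^{-1}(V) = ∅ ∈ τ ✓.
  V = {[charlie]}: π^{-1}(V) = {charlie} ∉ τ ✗.
  V = {[delta=echo]}: π^{-1}(V) = {delta, echo} ∉ τ ✗.
  V = {[charlie], [delta=echo]}: π^{-1}(V) = {charlie, delta, echo} ∉ τ ✗.
  V = {[foxtrot]}: π^{-1}(V) = {foxtrot} ∈ τ ✓.
  V = {[charlie], [foxtrot]}: π^{-1}(V) = {charlie, foxtrot} ∉ τ ✗.
  V = {[delta=echo], [foxtrot]}: π^{-1}(V) = {delta, echo, foxtrot} ∉ τ ✗.
  V = {[charlie], [delta=echo], [foxtrot]}: π^{-1}(V) = {charlie, delta, echo, foxtrot} ∉ τ ✗.
  V = {[golf]}: π^{-1}(V) = {golf} ∉ τ ✗.
  V = {[charlie], [golf]}: π^{-1}(V) = {charlie, golf} ∉ τ ✗.
  V = {[delta=echo], [golf]}: π^{-1}(V) = {delta, echo, golf} ∉ τ ✗.
  V = {[charlie], [delta=echo], [golf]}: π^{-1}(V) = {charlie, delta, echo, golf} ∉ τ ✗.
  V = {[foxtrot], [golf]}: π^{-1}(V) = {foxtrot, golf} ∈ τ ✓.
  V = {[charlie], [foxtrot], [golf]}: π^{-1}(V) = {charlie, foxtrot, golf} ∈ τ ✓.
  V = {[delta=echo], [foxtrot], [golf]}: π^{-1}(V) = {delta, echo, foxtrot, golf} ∉ τ ✗.
  V = {[charlie], [delta=echo], [foxtrot], [golf]}: π^{-1}(V) = {charlie, delta, echo, foxtrot, golf} ∈ τ ✓.
Open sets in the quotient: τ_Q = {{}, {[foxtrot]}, {[foxtrot], [golf]}, {[charlie], [foxtrot], [golf]}, {[charlie], [delta=echo], [foxtrot], [golf]}} (5 elements).


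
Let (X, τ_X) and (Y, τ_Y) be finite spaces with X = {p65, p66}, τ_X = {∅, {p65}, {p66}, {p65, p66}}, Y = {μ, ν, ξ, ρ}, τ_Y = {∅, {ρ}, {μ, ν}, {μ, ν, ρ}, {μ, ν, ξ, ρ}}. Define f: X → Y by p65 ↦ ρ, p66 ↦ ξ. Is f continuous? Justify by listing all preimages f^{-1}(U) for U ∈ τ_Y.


f IS continuous.

Compute f^{-1}(U) for each U ∈ τ_Y:
  U = ∅: f^{-1}(U) = ∅ ∈ τ_X ✓.
  U = {ρ}: f^{-1}(U) = {p65} ∈ τ_X ✓.
  U = {μ, ν}: f^{-1}(U) = ∅ ∈ τ_X ✓.
  U = {μ, ν, ρ}: f^{-1}(U) = {p65} ∈ τ_X ✓.
  U = {μ, ν, ξ, ρ}: f^{-1}(U) = {p65, p66} ∈ τ_X ✓.
Every preimage lies in τ_X, so f IS continuous.


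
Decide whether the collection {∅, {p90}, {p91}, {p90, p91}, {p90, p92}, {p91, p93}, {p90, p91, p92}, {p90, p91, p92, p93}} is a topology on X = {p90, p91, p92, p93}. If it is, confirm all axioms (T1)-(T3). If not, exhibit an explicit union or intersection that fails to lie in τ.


τ is NOT a topology on X.

Axiom (T1): ∅ ∈ τ? Yes; X ∈ τ? Yes.
Axiom (T2/T3): check pairwise unions and intersections of members of τ.
Counterexample for (T2): {p90} ∪ {p91, p93} = {p90, p91, p93} ∉ τ. Therefore τ is NOT a topology.


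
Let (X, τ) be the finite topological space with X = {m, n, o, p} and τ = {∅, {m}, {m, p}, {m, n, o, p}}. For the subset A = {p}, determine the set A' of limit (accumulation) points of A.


A' = {n, o}

For each x ∈ X, list the open sets U ∈ τ with x ∈ U, then check whether U ∩ (A ∖ {x}) ≠ ∅ for every such U.
  x = m: open {m} ∋ x has {m} ∩ (A ∖ {m}) = ∅, so x is NOT a limit point.
  x = n: opens ∋ x are {m, n, o, p}; each meets A ∖ {n}, so x IS a limit point.
  x = o: opens ∋ x are {m, n, o, p}; each meets A ∖ {o}, so x IS a limit point.
  x = p: open {m, p} ∋ x has {m, p} ∩ (A ∖ {p}) = ∅, so x is NOT a limit point.
Collecting: A' = {n, o}.


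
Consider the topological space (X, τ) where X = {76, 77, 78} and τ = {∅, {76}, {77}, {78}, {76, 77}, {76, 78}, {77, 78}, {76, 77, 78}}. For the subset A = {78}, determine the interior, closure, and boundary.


int(A) = {78}, cl(A) = {78}, ∂A = ∅.

Closed sets in (X, τ) are complements of opens:
  closed(X, τ) = {∅, {76}, {77}, {78}, {76, 77}, {76, 78}, {77, 78}, {76, 77, 78}}.
int(A) = ⋃ {U ∈ τ : U ⊆ A}. Opens contained in A: ∅, {78}.
Taking the union of these: int(A) = {78}.
cl(A) = ⋂ {C closed : A ⊆ C}. Closed sets containing A: {78}, {76, 78}, {77, 78}, {76, 77, 78}.
Intersecting these: cl(A) = {78}.
∂A = cl(A) ∖ int(A) = {78} ∖ {78} = ∅.


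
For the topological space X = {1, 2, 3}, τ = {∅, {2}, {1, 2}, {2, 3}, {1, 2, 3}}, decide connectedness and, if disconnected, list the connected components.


(X, τ) is connected.

Find clopen sets (U ∈ τ with X ∖ U ∈ τ):
  U = ∅, X ∖ U = {1, 2, 3} — both open, so U is clopen.
  U = {1, 2, 3}, X ∖ U = ∅ — both open, so U is clopen.
Only trivial clopens (∅ and X) exist, so (X, τ) is connected.
Compute connected components by grouping points that agree on all clopens:
  component: {1, 2, 3}


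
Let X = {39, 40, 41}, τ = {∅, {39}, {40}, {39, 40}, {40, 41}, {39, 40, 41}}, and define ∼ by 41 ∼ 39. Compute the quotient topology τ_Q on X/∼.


X/∼ = {[39=41], [40]}; |τ_Q| = 3.

Equivalence classes: [39=41], [40].
Quotient map π: X → X/∼ sends 39 ↦ [39=41], 40 ↦ [40], 41 ↦ [39=41].
For each subset V ⊆ X/∼, compute π^{-1}(V) ⊆ X and check whether π^{-1}(V) ∈ τ. V is open in τ_Q iff π^{-1}(V) ∈ τ.
  V = {}: π^{-1}(V) = ∅ ∈ τ ✓.
  V = {[39=41]}: π^{-1}(V) = {39, 41} ∉ τ ✗.
  V = {[40]}: π^{-1}(V) = {40} ∈ τ ✓.
  V = {[39=41], [40]}: π^{-1}(V) = {39, 40, 41} ∈ τ ✓.
Open sets in the quotient: τ_Q = {{}, {[40]}, {[39=41], [40]}} (3 elements).


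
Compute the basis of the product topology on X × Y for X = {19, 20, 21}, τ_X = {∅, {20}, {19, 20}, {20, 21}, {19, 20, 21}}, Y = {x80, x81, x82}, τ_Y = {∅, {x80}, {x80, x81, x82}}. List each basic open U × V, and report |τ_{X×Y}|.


Basis B = {∅ × ∅, {20} × {x80}, {19, 20} × {x80}, {20, 21} × {x80}, {19, 20, 21} × {x80}, {20} × {x80, x81, x82}, {19, 20} × {x80, x81, x82}, {20, 21} × {x80, x81, x82}, {19, 20, 21} × {x80, x81, x82}}; |τ_{X×Y}| = 14.

Enumerate products U × V with U ∈ τ_X, V ∈ τ_Y (deduplicated):
  ∅ × ∅ = {} (∅)
  {20} × {x80} = {(20,x80)}
  {19, 20} × {x80} = {(19,x80), (20,x80)}
  {20, 21} × {x80} = {(20,x80), (21,x80)}
  {19, 20, 21} × {x80} = {(19,x80), (20,x80), (21,x80)}
  {20} × {x80, x81, x82} = {(20,x80), (20,x81), (20,x82)}
  {19, 20} × {x80, x81, x82} = {(19,x80), (19,x81), (19,x82), (20,x80), (20,x81), (20,x82)}
  {20, 21} × {x80, x81, x82} = {(20,x80), (20,x81), (20,x82), (21,x80), (21,x81), (21,x82)}
  {19, 20, 21} × {x80, x81, x82} = {(19,x80), (19,x81), (19,x82), (20,x80), (20,x81), (20,x82), (21,x80), (21,x81), (21,x82)}
These 9 distinct sets form the basis B.
Close under arbitrary unions to get τ_{X×Y}; counting gives |τ_{X×Y}| = 14.


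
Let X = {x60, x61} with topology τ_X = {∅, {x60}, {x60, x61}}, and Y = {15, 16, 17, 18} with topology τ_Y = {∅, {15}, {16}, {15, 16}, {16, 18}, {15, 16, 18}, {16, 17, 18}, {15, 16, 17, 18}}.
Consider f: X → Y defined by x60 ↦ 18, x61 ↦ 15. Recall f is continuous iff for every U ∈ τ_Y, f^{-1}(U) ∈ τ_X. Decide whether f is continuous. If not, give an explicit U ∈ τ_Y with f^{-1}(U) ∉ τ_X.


f is NOT continuous.

Compute f^{-1}(U) for each U ∈ τ_Y:
  U = ∅: f^{-1}(U) = ∅ ∈ τ_X ✓.
  U = {15}: f^{-1}(U) = {x61} ∉ τ_X ✗.
  U = {16}: f^{-1}(U) = ∅ ∈ τ_X ✓.
  U = {15, 16}: f^{-1}(U) = {x61} ∉ τ_X ✗.
  U = {16, 18}: f^{-1}(U) = {x60} ∈ τ_X ✓.
  U = {15, 16, 18}: f^{-1}(U) = {x60, x61} ∈ τ_X ✓.
  U = {16, 17, 18}: f^{-1}(U) = {x60} ∈ τ_X ✓.
  U = {15, 16, 17, 18}: f^{-1}(U) = {x60, x61} ∈ τ_X ✓.
Found U = {15} with f^{-1}(U) = {x61} not in τ_X. Therefore f is NOT continuous.


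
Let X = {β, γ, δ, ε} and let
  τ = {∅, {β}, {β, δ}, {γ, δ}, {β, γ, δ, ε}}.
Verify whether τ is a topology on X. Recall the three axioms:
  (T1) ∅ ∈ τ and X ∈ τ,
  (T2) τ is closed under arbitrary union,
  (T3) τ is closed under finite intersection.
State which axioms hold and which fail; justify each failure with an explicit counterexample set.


τ is NOT a topology on X.

Axiom (T1): ∅ ∈ τ? Yes; X ∈ τ? Yes.
Axiom (T2/T3): check pairwise unions and intersections of members of τ.
Counterexample for (T2): {β} ∪ {γ, δ} = {β, γ, δ} ∉ τ. Therefore τ is NOT a topology.


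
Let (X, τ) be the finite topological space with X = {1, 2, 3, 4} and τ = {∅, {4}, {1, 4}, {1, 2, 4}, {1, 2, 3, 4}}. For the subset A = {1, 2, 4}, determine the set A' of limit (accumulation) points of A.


A' = {1, 2, 3}

For each x ∈ X, list the open sets U ∈ τ with x ∈ U, then check whether U ∩ (A ∖ {x}) ≠ ∅ for every such U.
  x = 1: opens ∋ x are {1, 4}, {1, 2, 4}, {1, 2, 3, 4}; each meets A ∖ {1}, so x IS a limit point.
  x = 2: opens ∋ x are {1, 2, 4}, {1, 2, 3, 4}; each meets A ∖ {2}, so x IS a limit point.
  x = 3: opens ∋ x are {1, 2, 3, 4}; each meets A ∖ {3}, so x IS a limit point.
  x = 4: open {4} ∋ x has {4} ∩ (A ∖ {4}) = ∅, so x is NOT a limit point.
Collecting: A' = {1, 2, 3}.


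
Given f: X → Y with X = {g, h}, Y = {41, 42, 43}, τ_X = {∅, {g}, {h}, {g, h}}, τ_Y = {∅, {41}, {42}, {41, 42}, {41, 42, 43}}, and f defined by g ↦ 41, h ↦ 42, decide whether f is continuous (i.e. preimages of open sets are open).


f IS continuous.

Compute f^{-1}(U) for each U ∈ τ_Y:
  U = ∅: f^{-1}(U) = ∅ ∈ τ_X ✓.
  U = {41}: f^{-1}(U) = {g} ∈ τ_X ✓.
  U = {42}: f^{-1}(U) = {h} ∈ τ_X ✓.
  U = {41, 42}: f^{-1}(U) = {g, h} ∈ τ_X ✓.
  U = {41, 42, 43}: f^{-1}(U) = {g, h} ∈ τ_X ✓.
Every preimage lies in τ_X, so f IS continuous.


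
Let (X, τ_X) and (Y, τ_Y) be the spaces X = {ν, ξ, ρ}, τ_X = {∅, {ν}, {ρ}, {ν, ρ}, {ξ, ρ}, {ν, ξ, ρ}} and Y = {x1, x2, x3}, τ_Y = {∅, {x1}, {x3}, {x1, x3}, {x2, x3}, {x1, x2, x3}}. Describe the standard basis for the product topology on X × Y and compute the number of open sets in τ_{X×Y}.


Basis B = {∅ × ∅, {ν} × {x1}, {ν} × {x3}, {ρ} × {x1}, {ρ} × {x3}, {ν} × {x1, x3}, {ν, ρ} × {x1}, {ν} × {x2, x3}, {ν, ρ} × {x3}, {ξ, ρ} × {x1}, {ξ, ρ} × {x3}, {ρ} × {x1, x3}, {ρ} × {x2, x3}, {ν} × {x1, x2, x3}, {ν, ξ, ρ} × {x1}, {ν, ξ, ρ} × {x3}, {ρ} × {x1, x2, x3}, {ν, ρ} × {x1, x3}, {ν, ρ} × {x2, x3}, {ξ, ρ} × {x1, x3}, {ξ, ρ} × {x2, x3}, {ν, ρ} × {x1, x2, x3}, {ν, ξ, ρ} × {x1, x3}, {ν, ξ, ρ} × {x2, x3}, {ξ, ρ} × {x1, x2, x3}, {ν, ξ, ρ} × {x1, x2, x3}}; |τ_{X×Y}| = 108.

Enumerate products U × V with U ∈ τ_X, V ∈ τ_Y (deduplicated):
  ∅ × ∅ = {} (∅)
  {ν} × {x1} = {(ν,x1)}
  {ν} × {x3} = {(ν,x3)}
  {ρ} × {x1} = {(ρ,x1)}
  {ρ} × {x3} = {(ρ,x3)}
  {ν} × {x1, x3} = {(ν,x1), (ν,x3)}
  {ν, ρ} × {x1} = {(ν,x1), (ρ,x1)}
  {ν} × {x2, x3} = {(ν,x2), (ν,x3)}
  {ν, ρ} × {x3} = {(ν,x3), (ρ,x3)}
  {ξ, ρ} × {x1} = {(ξ,x1), (ρ,x1)}
  {ξ, ρ} × {x3} = {(ξ,x3), (ρ,x3)}
  {ρ} × {x1, x3} = {(ρ,x1), (ρ,x3)}
  {ρ} × {x2, x3} = {(ρ,x2), (ρ,x3)}
  {ν} × {x1, x2, x3} = {(ν,x1), (ν,x2), (ν,x3)}
  {ν, ξ, ρ} × {x1} = {(ν,x1), (ξ,x1), (ρ,x1)}
  {ν, ξ, ρ} × {x3} = {(ν,x3), (ξ,x3), (ρ,x3)}
  {ρ} × {x1, x2, x3} = {(ρ,x1), (ρ,x2), (ρ,x3)}
  {ν, ρ} × {x1, x3} = {(ν,x1), (ν,x3), (ρ,x1), (ρ,x3)}
  {ν, ρ} × {x2, x3} = {(ν,x2), (ν,x3), (ρ,x2), (ρ,x3)}
  {ξ, ρ} × {x1, x3} = {(ξ,x1), (ξ,x3), (ρ,x1), (ρ,x3)}
  {ξ, ρ} × {x2, x3} = {(ξ,x2), (ξ,x3), (ρ,x2), (ρ,x3)}
  {ν, ρ} × {x1, x2, x3} = {(ν,x1), (ν,x2), (ν,x3), (ρ,x1), (ρ,x2), (ρ,x3)}
  {ν, ξ, ρ} × {x1, x3} = {(ν,x1), (ν,x3), (ξ,x1), (ξ,x3), (ρ,x1), (ρ,x3)}
  {ν, ξ, ρ} × {x2, x3} = {(ν,x2), (ν,x3), (ξ,x2), (ξ,x3), (ρ,x2), (ρ,x3)}
  {ξ, ρ} × {x1, x2, x3} = {(ξ,x1), (ξ,x2), (ξ,x3), (ρ,x1), (ρ,x2), (ρ,x3)}
  {ν, ξ, ρ} × {x1, x2, x3} = {(ν,x1), (ν,x2), (ν,x3), (ξ,x1), (ξ,x2), (ξ,x3), (ρ,x1), (ρ,x2), (ρ,x3)}
These 26 distinct sets form the basis B.
Close under arbitrary unions to get τ_{X×Y}; counting gives |τ_{X×Y}| = 108.
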